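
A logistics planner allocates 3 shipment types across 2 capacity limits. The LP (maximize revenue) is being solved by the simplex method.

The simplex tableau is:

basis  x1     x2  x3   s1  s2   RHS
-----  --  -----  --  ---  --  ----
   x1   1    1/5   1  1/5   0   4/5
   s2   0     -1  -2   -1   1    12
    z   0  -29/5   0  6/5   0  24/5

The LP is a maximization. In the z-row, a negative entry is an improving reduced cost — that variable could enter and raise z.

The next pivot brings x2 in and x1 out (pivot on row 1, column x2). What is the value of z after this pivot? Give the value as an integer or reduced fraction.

Minimum ratio for x2: (4/5)/(1/5) = 4.
z changes by −(z-row coeff of x2)·ratio = −(-29/5)·4 = 116/5.
New z = 24/5 + (116/5) = 28.

28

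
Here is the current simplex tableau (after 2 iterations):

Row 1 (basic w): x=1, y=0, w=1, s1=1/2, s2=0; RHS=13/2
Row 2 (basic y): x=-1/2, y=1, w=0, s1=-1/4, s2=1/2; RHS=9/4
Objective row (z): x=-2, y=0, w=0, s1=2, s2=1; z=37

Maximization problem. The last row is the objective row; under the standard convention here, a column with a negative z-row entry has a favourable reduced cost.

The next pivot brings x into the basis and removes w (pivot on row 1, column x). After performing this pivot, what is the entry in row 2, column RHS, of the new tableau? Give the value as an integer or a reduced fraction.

Pivot element is row 1, column x: 1.
Normalize row 1: new (row 1, RHS) = (13/2)/1 = 13/2.
row 2 ← row 2 − (-1/2)·(new row 1): 9/4 − (-1/2)·(13/2) = 11/2.

11/2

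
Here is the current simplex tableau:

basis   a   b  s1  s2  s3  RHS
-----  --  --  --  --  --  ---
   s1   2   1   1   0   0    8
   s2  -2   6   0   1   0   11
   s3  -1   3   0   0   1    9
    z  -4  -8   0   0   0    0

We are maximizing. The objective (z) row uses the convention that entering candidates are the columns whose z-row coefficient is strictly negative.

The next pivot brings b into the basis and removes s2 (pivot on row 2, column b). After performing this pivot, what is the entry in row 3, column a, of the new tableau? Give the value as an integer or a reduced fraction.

0

Pivot element is row 2, column b: 6.
Normalize row 2: new (row 2, a) = (-2)/6 = -1/3.
row 3 ← row 3 − 3·(new row 2): -1 − 3·(-1/3) = 0.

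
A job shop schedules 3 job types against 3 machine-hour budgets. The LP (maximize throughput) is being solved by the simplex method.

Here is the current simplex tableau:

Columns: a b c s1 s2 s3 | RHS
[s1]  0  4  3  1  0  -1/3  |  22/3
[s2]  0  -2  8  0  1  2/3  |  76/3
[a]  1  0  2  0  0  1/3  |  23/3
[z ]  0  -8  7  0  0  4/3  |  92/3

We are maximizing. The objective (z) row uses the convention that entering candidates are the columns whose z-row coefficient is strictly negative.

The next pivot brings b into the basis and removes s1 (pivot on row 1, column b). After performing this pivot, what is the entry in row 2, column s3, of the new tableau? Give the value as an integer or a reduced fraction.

1/2

Pivot element is row 1, column b: 4.
Normalize row 1: new (row 1, s3) = (-1/3)/4 = -1/12.
row 2 ← row 2 − (-2)·(new row 1): 2/3 − (-2)·(-1/12) = 1/2.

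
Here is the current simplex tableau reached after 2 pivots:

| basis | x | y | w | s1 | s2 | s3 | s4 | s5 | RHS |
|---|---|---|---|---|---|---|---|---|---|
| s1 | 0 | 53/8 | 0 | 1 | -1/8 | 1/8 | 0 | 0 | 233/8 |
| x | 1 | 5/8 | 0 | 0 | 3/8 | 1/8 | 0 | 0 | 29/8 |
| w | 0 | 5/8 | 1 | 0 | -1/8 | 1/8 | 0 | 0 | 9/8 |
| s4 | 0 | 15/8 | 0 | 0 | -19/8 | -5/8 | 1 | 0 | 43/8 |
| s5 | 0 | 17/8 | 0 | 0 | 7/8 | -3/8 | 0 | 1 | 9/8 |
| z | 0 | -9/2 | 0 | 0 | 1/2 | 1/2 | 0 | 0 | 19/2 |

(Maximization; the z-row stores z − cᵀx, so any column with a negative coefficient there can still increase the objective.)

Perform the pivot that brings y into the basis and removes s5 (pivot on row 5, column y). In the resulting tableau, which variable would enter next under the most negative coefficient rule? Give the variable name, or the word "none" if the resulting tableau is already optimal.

Pivot element 17/8. New z-row = old z-row − (-9/2)·(row 5/(17/8)).
Updated z-row coefficients: x: 0, y: 0, w: 0, s1: 0, s2: 40/17, s3: -5/17, s4: 0, s5: 36/17.
The most negative is -5/17 in column s3, so s3 would enter next.

s3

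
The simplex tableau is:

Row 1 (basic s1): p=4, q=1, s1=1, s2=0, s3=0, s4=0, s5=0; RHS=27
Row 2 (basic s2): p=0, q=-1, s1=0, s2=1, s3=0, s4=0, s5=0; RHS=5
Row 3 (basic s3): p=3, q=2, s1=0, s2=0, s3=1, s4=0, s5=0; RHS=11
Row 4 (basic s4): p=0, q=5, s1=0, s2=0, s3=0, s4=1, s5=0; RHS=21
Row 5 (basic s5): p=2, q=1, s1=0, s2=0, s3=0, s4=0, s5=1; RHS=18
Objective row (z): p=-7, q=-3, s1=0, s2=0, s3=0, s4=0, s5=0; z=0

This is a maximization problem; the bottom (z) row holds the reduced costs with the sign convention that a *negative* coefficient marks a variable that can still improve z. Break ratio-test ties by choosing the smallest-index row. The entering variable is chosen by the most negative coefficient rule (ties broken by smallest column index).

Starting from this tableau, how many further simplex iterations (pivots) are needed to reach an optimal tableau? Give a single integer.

1

pivot: p in, s3 out → z = 77/3
No improving column remains; optimal.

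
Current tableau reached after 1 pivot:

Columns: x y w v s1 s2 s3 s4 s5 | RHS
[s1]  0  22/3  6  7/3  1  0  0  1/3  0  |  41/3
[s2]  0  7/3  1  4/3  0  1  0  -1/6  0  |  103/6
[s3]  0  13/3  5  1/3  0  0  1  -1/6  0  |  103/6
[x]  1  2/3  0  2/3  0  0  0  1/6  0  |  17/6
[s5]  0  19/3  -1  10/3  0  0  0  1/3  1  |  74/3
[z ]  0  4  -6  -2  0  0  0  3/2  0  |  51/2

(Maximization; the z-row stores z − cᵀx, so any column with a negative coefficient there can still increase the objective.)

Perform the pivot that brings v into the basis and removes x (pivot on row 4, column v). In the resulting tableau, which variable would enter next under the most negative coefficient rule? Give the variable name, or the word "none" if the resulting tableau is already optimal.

Pivot element 2/3. New z-row = old z-row − (-2)·(row 4/(2/3)).
Updated z-row coefficients: x: 3, y: 6, w: -6, v: 0, s1: 0, s2: 0, s3: 0, s4: 2, s5: 0.
The most negative is -6 in column w, so w would enter next.

w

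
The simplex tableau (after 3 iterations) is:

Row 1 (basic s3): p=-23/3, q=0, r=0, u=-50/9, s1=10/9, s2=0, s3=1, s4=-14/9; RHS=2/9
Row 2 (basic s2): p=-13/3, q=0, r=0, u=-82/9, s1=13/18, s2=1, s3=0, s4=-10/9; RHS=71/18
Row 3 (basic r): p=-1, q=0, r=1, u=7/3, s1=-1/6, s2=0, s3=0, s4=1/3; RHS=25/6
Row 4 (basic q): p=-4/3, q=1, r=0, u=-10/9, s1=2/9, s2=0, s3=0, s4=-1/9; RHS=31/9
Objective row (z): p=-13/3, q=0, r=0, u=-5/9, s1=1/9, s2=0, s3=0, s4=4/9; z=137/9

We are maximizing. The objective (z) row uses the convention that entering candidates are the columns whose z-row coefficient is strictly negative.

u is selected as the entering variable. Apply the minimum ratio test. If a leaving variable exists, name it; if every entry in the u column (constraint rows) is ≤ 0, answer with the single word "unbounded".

Ratios: row 1 (s3): entry -50/9 ≤ 0, skip; row 2 (s2): entry -82/9 ≤ 0, skip; row 3 (r): (25/6)/(7/3) = 25/14; row 4 (q): entry -10/9 ≤ 0, skip.
Minimum ratio is in the r row, so r leaves.

r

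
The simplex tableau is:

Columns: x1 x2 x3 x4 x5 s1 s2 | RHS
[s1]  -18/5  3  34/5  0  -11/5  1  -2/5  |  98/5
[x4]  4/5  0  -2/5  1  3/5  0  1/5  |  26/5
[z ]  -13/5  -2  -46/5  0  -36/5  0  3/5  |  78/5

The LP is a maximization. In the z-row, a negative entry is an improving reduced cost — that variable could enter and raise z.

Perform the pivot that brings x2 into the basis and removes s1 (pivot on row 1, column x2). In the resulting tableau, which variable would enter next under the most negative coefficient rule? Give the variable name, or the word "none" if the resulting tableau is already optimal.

Pivot element 3. New z-row = old z-row − (-2)·(row 1/3).
Updated z-row coefficients: x1: -5, x2: 0, x3: -14/3, x4: 0, x5: -26/3, s1: 2/3, s2: 1/3.
The most negative is -26/3 in column x5, so x5 would enter next.

x5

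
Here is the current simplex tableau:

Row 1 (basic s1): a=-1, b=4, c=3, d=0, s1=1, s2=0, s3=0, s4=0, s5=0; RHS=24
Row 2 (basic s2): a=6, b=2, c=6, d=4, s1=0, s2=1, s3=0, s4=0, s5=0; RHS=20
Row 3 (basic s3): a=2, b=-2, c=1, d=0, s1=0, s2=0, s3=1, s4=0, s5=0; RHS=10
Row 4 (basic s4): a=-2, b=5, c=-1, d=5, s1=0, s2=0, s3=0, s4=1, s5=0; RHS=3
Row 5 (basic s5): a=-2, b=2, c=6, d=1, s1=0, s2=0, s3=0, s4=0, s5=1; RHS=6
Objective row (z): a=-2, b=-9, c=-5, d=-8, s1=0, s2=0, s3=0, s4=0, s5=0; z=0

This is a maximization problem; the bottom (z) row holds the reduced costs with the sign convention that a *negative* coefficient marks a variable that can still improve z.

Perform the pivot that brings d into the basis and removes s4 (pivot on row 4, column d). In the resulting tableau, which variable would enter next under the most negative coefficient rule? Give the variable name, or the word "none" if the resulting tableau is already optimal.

c

Pivot element 5. New z-row = old z-row − (-8)·(row 4/5).
Updated z-row coefficients: a: -26/5, b: -1, c: -33/5, d: 0, s1: 0, s2: 0, s3: 0, s4: 8/5, s5: 0.
The most negative is -33/5 in column c, so c would enter next.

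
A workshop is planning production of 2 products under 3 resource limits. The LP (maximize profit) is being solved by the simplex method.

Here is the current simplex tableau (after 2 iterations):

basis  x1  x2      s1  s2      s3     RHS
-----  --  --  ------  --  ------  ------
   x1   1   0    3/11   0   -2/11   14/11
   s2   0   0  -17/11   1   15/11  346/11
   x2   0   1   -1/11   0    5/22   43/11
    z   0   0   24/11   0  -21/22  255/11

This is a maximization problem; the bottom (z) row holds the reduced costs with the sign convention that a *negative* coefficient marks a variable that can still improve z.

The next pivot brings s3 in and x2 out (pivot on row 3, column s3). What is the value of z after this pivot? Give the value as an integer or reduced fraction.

Minimum ratio for s3: (43/11)/(5/22) = 86/5.
z changes by −(z-row coeff of s3)·ratio = −(-21/22)·(86/5) = 903/55.
New z = 255/11 + (903/55) = 198/5.

198/5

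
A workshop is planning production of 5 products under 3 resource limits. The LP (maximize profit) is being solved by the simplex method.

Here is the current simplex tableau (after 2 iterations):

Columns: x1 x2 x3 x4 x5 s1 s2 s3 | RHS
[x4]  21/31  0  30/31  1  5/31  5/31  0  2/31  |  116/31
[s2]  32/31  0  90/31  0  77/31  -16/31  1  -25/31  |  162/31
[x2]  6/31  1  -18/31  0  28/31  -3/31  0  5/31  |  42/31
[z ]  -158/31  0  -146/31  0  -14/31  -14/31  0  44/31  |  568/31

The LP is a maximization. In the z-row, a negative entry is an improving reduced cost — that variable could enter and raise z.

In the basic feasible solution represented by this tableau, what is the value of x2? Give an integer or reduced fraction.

x2 is basic (row 3); its value is the RHS of that row: 42/31.

42/31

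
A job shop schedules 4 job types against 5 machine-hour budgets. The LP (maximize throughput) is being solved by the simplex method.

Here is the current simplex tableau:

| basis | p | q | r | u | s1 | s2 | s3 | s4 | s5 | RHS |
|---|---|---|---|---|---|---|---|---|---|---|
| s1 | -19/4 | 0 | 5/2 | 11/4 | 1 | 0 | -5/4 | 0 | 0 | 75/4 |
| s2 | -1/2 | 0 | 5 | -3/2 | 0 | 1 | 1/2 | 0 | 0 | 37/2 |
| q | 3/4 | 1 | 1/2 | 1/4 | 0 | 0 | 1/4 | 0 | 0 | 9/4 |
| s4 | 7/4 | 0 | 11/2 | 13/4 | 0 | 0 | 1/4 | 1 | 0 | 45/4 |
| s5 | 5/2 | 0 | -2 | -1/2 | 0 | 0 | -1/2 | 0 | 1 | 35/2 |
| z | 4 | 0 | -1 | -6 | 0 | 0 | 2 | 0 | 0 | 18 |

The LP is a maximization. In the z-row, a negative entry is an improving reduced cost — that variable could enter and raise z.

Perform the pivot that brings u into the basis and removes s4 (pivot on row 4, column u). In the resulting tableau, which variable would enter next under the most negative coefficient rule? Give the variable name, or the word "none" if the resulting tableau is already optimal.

Pivot element 13/4. New z-row = old z-row − (-6)·(row 4/(13/4)).
Updated z-row coefficients: p: 94/13, q: 0, r: 119/13, u: 0, s1: 0, s2: 0, s3: 32/13, s4: 24/13, s5: 0.
No coefficient is strictly negative; the tableau after this pivot is optimal.

none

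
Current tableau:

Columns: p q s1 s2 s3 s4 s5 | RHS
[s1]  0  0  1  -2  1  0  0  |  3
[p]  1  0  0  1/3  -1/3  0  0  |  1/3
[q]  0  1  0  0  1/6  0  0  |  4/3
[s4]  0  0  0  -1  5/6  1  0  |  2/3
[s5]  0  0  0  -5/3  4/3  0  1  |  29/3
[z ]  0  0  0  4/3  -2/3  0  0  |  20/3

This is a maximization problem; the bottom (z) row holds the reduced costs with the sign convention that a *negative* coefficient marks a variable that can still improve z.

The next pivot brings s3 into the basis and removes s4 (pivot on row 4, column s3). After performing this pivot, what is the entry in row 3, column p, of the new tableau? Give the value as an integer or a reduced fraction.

0

Pivot element is row 4, column s3: 5/6.
Normalize row 4: new (row 4, p) = 0/(5/6) = 0.
row 3 ← row 3 − (1/6)·(new row 4): 0 − (1/6)·0 = 0.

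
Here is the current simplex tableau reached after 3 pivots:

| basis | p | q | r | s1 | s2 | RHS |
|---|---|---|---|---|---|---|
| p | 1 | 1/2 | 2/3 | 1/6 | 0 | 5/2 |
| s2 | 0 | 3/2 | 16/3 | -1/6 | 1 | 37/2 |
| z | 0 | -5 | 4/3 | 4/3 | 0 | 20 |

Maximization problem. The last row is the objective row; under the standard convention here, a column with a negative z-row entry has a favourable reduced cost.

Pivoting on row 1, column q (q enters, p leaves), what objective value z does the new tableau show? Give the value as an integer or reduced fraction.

Minimum ratio for q: (5/2)/(1/2) = 5.
z changes by −(z-row coeff of q)·ratio = −(-5)·5 = 25.
New z = 20 + 25 = 45.

45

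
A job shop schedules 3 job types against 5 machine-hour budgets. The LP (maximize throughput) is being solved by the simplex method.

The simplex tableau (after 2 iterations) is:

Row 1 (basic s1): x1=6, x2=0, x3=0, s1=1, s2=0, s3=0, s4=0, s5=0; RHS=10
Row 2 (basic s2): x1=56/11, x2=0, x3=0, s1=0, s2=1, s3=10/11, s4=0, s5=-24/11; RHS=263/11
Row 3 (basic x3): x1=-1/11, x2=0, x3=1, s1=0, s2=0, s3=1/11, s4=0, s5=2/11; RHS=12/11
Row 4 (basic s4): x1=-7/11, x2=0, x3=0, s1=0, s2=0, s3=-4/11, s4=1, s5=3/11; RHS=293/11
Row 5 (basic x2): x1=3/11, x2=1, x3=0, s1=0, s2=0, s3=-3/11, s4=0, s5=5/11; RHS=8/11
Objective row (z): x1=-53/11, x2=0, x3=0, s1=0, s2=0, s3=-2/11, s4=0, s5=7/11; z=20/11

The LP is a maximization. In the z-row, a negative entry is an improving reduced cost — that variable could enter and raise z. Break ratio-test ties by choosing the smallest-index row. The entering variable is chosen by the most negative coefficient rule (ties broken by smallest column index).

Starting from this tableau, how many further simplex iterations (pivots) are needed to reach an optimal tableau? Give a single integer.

2

pivot: x1 in, s1 out → z = 325/33
pivot: s3 in, x3 out → z = 37/3
No improving column remains; optimal.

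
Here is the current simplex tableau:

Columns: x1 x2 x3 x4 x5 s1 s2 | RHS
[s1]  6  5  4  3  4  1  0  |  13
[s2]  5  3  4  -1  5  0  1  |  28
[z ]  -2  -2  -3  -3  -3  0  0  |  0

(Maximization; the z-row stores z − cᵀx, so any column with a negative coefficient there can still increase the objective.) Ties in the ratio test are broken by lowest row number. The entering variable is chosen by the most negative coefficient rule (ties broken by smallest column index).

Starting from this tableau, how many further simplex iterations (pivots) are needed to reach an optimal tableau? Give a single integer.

pivot: x3 in, s1 out → z = 39/4
pivot: x4 in, x3 out → z = 13
No improving column remains; optimal.

2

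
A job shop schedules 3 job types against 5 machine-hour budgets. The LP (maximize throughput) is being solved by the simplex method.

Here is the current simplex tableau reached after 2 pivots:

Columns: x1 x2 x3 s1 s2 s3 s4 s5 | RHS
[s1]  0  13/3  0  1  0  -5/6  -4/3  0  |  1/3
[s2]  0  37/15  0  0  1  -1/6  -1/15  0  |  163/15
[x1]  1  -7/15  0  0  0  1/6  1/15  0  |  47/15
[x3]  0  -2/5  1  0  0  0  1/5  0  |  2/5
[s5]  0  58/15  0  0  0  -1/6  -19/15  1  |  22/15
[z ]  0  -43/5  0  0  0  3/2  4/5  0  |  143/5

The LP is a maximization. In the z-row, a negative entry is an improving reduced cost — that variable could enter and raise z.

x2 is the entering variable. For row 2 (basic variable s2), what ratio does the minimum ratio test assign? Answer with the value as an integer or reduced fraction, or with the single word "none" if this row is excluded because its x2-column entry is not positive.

Ratio = RHS / (x2 entry) = (163/15) / (37/15) = 163/37.

163/37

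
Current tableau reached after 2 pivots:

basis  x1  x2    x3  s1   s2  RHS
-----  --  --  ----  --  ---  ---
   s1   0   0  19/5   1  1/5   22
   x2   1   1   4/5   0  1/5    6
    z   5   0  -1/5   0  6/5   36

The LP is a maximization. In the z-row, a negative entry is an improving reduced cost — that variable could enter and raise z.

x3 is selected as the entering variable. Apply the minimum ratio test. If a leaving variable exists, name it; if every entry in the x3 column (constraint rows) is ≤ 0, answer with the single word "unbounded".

s1

Ratios: row 1 (s1): 22/(19/5) = 110/19; row 2 (x2): 6/(4/5) = 15/2.
Minimum ratio is in the s1 row, so s1 leaves.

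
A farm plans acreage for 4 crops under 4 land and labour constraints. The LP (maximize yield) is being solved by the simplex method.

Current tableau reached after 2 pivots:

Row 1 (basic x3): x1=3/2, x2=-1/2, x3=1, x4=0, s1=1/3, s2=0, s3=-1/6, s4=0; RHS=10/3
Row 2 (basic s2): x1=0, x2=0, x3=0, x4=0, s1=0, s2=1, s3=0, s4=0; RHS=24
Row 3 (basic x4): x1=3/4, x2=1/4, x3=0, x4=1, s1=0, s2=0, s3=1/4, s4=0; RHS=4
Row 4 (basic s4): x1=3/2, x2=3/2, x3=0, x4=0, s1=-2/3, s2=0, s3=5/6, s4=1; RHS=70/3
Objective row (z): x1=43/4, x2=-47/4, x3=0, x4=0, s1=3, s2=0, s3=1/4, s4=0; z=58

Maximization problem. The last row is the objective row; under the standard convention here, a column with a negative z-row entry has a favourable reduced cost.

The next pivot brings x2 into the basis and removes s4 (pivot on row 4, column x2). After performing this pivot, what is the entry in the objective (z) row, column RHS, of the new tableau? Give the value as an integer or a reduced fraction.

Pivot element is row 4, column x2: 3/2.
Normalize row 4: new (row 4, RHS) = (70/3)/(3/2) = 140/9.
z-row ← z-row − (-47/4)·(new row 4): 58 − (-47/4)·(140/9) = 2167/9.

2167/9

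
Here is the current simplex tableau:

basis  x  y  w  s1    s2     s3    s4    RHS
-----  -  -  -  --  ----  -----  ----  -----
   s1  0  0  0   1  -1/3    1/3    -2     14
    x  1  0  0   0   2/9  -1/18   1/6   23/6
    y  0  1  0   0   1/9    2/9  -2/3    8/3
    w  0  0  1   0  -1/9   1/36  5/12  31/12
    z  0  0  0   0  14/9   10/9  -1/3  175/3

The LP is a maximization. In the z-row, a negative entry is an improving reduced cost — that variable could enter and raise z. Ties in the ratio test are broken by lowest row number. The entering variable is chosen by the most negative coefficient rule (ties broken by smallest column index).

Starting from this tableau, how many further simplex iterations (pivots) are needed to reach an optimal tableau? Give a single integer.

1

pivot: s4 in, w out → z = 302/5
No improving column remains; optimal.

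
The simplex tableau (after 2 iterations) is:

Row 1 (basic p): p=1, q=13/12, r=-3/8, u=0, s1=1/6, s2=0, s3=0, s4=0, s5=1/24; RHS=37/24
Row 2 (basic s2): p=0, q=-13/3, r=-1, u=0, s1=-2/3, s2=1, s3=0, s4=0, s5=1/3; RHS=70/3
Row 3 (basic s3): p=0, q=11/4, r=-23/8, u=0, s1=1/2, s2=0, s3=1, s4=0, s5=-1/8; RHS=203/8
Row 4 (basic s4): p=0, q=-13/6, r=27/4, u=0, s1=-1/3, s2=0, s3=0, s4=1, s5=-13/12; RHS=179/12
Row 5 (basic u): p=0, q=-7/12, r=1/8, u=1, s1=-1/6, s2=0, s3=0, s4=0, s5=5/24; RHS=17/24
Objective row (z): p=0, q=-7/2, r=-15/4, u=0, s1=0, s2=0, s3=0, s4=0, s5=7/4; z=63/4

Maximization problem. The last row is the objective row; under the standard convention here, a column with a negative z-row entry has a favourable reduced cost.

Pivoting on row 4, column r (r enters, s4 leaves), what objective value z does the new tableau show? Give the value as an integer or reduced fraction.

Minimum ratio for r: (179/12)/(27/4) = 179/81.
z changes by −(z-row coeff of r)·ratio = −(-15/4)·(179/81) = 895/108.
New z = 63/4 + (895/108) = 649/27.

649/27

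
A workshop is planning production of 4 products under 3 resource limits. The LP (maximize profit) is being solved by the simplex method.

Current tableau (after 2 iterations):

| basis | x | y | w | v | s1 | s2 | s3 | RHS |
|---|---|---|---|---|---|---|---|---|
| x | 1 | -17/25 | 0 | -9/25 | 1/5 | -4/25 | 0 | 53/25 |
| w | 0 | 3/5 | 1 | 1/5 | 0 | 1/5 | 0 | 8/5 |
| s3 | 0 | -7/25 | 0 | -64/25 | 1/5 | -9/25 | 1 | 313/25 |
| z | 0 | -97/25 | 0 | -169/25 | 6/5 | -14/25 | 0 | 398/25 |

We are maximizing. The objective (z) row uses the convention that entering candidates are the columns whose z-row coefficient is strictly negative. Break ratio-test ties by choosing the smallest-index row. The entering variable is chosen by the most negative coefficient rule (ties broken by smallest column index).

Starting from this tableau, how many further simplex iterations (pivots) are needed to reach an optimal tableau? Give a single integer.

1

pivot: v in, w out → z = 70
No improving column remains; optimal.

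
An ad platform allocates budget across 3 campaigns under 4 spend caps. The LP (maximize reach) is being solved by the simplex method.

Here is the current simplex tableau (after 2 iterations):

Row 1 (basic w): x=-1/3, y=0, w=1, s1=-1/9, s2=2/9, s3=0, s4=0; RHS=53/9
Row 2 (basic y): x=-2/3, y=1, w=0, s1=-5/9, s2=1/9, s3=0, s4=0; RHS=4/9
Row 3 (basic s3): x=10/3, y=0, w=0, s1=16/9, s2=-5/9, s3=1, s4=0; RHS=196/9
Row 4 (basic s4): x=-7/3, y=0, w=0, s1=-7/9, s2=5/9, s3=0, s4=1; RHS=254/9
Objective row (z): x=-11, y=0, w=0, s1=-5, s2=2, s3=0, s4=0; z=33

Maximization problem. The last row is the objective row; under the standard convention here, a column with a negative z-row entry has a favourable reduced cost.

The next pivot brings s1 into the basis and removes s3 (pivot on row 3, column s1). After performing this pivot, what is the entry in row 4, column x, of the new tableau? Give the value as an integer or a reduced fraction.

-7/8

Pivot element is row 3, column s1: 16/9.
Normalize row 3: new (row 3, x) = (10/3)/(16/9) = 15/8.
row 4 ← row 4 − (-7/9)·(new row 3): -7/3 − (-7/9)·(15/8) = -7/8.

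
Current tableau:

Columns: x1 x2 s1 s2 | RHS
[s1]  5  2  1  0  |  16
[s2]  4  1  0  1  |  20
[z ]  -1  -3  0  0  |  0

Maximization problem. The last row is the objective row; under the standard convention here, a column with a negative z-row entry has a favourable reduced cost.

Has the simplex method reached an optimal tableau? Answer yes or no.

Column x1 has objective-row coefficient -1, which is negative; an improving pivot exists, so not yet optimal.

no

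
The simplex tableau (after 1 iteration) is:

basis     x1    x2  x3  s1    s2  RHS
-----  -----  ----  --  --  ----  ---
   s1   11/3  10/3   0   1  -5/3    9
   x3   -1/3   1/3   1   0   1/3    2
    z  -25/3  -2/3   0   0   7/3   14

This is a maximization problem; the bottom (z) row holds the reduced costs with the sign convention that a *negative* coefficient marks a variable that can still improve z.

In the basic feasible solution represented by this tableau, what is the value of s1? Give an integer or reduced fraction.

s1 is basic (row 1); its value is the RHS of that row: 9.

9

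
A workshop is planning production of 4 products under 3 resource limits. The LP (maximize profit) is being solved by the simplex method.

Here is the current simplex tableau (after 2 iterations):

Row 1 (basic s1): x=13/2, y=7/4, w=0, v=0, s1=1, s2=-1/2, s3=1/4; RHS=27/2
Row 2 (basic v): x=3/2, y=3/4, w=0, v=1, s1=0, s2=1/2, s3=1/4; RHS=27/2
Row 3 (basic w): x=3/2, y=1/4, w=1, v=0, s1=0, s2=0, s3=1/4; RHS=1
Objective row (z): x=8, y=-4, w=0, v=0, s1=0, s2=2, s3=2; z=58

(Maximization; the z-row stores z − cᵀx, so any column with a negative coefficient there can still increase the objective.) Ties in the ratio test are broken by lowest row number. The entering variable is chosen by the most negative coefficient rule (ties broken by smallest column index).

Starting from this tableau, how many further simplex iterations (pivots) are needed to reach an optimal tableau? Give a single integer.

1

pivot: y in, w out → z = 74
No improving column remains; optimal.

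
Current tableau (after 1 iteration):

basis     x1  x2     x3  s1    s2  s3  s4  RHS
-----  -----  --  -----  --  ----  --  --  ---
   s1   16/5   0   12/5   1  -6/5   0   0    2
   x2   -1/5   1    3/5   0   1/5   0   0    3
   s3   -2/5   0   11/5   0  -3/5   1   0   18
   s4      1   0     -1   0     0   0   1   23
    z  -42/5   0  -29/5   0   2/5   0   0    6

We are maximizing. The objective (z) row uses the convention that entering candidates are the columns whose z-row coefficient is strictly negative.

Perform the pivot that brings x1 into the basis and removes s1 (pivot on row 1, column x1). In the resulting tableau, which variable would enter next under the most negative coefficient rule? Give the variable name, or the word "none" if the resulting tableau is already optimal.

s2

Pivot element 16/5. New z-row = old z-row − (-42/5)·(row 1/(16/5)).
Updated z-row coefficients: x1: 0, x2: 0, x3: 1/2, s1: 21/8, s2: -11/4, s3: 0, s4: 0.
The most negative is -11/4 in column s2, so s2 would enter next.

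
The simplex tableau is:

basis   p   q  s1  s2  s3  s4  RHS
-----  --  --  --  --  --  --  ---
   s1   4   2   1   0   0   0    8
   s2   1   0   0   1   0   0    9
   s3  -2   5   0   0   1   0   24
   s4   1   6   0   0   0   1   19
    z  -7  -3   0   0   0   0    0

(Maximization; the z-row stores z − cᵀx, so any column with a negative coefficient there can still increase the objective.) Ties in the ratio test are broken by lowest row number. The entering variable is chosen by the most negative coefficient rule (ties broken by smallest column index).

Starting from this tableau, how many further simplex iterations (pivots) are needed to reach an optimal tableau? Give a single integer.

1

pivot: p in, s1 out → z = 14
No improving column remains; optimal.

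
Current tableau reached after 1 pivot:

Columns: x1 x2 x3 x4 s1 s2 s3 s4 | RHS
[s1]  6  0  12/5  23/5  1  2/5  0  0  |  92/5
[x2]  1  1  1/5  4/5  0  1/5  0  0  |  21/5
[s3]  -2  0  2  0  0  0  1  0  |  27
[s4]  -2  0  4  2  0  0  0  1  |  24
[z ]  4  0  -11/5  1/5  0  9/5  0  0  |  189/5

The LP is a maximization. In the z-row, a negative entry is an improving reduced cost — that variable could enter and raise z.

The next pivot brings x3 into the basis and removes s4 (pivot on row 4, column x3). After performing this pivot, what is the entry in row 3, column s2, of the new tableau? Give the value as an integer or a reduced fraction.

Pivot element is row 4, column x3: 4.
Normalize row 4: new (row 4, s2) = 0/4 = 0.
row 3 ← row 3 − 2·(new row 4): 0 − 2·0 = 0.

0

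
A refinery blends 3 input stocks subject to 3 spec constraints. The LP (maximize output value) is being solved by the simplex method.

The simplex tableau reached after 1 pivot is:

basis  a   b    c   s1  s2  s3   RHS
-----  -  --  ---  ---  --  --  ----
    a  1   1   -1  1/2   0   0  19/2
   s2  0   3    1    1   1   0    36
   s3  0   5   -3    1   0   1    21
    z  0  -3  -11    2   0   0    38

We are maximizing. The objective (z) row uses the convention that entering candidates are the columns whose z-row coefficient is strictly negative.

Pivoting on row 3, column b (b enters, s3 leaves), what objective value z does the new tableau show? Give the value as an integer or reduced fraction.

253/5

Minimum ratio for b: 21/5 = 21/5.
z changes by −(z-row coeff of b)·ratio = −(-3)·(21/5) = 63/5.
New z = 38 + (63/5) = 253/5.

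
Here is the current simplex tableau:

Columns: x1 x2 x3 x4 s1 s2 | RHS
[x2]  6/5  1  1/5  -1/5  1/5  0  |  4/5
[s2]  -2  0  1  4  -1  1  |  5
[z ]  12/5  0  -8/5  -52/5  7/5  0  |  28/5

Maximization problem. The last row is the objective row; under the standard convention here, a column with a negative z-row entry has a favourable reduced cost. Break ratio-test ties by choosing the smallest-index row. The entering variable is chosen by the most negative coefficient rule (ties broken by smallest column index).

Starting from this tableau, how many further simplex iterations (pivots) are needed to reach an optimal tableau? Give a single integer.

3

pivot: x4 in, s2 out → z = 93/5
pivot: x1 in, x2 out → z = 234/11
pivot: s1 in, x1 out → z = 27
No improving column remains; optimal.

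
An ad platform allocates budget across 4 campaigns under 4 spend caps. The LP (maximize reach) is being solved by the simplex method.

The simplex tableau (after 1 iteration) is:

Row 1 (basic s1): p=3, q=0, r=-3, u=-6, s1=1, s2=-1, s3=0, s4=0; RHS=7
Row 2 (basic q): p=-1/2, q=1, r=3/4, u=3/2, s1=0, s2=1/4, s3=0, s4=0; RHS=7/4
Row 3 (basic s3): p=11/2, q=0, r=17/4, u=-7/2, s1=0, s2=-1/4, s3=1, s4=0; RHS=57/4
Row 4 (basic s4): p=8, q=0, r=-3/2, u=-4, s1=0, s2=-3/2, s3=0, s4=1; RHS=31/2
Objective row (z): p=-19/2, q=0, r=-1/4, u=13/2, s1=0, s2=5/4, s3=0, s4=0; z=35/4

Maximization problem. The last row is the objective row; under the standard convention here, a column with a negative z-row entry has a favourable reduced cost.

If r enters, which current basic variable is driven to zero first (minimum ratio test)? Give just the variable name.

Ratios: row 1 (s1): entry -3 ≤ 0, skip; row 2 (q): (7/4)/(3/4) = 7/3; row 3 (s3): (57/4)/(17/4) = 57/17; row 4 (s4): entry -3/2 ≤ 0, skip.
Minimum ratio 7/3 is in the q row, so q leaves.

q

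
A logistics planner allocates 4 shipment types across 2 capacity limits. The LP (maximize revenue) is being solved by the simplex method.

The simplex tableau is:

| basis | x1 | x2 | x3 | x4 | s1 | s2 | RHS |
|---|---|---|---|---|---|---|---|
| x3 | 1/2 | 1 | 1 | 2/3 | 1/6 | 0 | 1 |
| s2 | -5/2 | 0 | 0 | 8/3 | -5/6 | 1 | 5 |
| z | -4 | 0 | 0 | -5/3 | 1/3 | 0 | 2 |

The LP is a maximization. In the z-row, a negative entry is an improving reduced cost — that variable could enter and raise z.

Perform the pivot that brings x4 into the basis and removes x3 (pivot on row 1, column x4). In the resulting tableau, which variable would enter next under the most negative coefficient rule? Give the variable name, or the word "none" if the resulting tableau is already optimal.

Pivot element 2/3. New z-row = old z-row − (-5/3)·(row 1/(2/3)).
Updated z-row coefficients: x1: -11/4, x2: 5/2, x3: 5/2, x4: 0, s1: 3/4, s2: 0.
The most negative is -11/4 in column x1, so x1 would enter next.

x1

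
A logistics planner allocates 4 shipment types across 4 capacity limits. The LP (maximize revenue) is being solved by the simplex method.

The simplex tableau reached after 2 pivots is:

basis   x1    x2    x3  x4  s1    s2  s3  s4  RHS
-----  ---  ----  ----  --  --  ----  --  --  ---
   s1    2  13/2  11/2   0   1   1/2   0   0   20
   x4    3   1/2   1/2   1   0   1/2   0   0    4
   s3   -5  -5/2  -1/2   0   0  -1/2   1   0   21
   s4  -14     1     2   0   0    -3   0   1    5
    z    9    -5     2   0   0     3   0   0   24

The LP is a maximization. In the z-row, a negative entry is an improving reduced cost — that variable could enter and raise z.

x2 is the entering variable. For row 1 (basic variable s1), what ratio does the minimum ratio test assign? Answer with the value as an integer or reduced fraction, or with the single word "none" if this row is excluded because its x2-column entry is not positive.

Ratio = RHS / (x2 entry) = 20 / (13/2) = 40/13.

40/13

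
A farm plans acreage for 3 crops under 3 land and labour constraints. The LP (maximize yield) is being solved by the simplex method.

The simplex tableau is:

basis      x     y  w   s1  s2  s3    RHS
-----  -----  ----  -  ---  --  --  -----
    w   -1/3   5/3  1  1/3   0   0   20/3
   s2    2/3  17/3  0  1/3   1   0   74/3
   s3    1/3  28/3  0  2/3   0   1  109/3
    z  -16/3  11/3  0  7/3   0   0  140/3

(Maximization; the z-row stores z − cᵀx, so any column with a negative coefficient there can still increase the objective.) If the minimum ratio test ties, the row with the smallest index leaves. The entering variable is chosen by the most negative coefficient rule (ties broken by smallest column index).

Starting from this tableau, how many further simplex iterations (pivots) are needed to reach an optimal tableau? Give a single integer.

1

pivot: x in, s2 out → z = 244
No improving column remains; optimal.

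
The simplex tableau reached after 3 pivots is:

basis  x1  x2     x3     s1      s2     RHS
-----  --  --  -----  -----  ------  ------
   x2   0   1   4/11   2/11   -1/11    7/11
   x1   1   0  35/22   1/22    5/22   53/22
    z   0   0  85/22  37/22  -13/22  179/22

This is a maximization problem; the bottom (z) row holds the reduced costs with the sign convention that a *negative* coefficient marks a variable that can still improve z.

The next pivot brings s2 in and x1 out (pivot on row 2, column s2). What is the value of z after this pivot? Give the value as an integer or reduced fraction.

Minimum ratio for s2: (53/22)/(5/22) = 53/5.
z changes by −(z-row coeff of s2)·ratio = −(-13/22)·(53/5) = 689/110.
New z = 179/22 + (689/110) = 72/5.

72/5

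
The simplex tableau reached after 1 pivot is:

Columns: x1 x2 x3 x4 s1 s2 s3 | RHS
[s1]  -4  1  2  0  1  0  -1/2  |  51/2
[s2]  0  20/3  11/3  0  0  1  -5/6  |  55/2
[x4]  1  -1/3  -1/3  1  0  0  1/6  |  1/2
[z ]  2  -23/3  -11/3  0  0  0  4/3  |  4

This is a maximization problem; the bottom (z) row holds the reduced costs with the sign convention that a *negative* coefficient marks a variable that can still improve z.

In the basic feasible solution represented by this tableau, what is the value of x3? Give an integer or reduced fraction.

0

x3 is nonbasic (not in the basis column), so its value in the current BFS is 0.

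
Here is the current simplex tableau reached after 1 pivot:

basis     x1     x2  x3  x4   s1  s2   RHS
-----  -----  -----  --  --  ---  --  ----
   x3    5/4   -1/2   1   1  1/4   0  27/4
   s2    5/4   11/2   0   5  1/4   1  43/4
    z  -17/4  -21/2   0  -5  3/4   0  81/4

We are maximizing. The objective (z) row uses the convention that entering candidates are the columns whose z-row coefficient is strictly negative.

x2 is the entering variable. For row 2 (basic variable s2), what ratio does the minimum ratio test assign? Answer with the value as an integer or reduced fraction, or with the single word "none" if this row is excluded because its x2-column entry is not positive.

43/22

Ratio = RHS / (x2 entry) = (43/4) / (11/2) = 43/22.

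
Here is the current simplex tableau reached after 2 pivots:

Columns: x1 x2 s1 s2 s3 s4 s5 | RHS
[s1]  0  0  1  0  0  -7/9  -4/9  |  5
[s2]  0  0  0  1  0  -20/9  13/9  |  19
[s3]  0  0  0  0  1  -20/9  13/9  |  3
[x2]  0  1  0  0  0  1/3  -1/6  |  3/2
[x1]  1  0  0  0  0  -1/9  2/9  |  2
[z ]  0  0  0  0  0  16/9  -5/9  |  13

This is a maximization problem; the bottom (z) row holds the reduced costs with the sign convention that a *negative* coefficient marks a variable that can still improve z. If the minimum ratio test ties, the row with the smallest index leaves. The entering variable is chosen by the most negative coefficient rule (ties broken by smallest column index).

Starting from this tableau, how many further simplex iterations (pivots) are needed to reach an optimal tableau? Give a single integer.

1

pivot: s5 in, s3 out → z = 184/13
No improving column remains; optimal.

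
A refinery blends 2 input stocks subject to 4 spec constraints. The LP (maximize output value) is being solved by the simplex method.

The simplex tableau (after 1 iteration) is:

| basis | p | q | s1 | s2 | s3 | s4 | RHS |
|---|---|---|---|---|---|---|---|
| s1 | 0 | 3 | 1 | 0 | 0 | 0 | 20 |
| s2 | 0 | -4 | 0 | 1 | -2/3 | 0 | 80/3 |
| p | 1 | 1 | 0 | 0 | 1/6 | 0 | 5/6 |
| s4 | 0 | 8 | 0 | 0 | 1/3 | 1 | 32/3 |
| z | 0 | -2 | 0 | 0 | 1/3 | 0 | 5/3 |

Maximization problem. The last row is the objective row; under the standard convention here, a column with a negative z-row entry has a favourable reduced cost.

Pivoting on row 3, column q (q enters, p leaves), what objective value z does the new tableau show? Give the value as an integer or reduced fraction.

10/3

Minimum ratio for q: (5/6)/1 = 5/6.
z changes by −(z-row coeff of q)·ratio = −(-2)·(5/6) = 5/3.
New z = 5/3 + (5/3) = 10/3.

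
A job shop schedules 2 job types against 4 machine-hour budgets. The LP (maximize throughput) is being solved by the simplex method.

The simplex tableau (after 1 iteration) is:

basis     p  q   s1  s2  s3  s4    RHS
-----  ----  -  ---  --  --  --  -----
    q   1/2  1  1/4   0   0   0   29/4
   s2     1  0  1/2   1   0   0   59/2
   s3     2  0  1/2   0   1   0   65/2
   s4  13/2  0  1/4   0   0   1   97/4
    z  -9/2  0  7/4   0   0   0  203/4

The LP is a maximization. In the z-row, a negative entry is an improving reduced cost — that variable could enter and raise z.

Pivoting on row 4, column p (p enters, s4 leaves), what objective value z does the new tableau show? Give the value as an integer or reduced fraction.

878/13

Minimum ratio for p: (97/4)/(13/2) = 97/26.
z changes by −(z-row coeff of p)·ratio = −(-9/2)·(97/26) = 873/52.
New z = 203/4 + (873/52) = 878/13.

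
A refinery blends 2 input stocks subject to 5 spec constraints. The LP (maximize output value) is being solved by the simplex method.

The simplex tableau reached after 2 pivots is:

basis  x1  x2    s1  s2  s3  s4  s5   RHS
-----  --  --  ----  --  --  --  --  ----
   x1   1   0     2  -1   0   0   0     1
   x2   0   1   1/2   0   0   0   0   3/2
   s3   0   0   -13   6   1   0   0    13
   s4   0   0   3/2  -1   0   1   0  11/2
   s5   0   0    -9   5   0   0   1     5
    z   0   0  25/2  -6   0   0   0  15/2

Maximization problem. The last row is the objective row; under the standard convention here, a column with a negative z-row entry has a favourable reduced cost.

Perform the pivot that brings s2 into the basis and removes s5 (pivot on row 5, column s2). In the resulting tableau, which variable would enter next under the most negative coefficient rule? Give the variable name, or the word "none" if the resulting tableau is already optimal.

Pivot element 5. New z-row = old z-row − (-6)·(row 5/5).
Updated z-row coefficients: x1: 0, x2: 0, s1: 17/10, s2: 0, s3: 0, s4: 0, s5: 6/5.
No coefficient is strictly negative; the tableau after this pivot is optimal.

none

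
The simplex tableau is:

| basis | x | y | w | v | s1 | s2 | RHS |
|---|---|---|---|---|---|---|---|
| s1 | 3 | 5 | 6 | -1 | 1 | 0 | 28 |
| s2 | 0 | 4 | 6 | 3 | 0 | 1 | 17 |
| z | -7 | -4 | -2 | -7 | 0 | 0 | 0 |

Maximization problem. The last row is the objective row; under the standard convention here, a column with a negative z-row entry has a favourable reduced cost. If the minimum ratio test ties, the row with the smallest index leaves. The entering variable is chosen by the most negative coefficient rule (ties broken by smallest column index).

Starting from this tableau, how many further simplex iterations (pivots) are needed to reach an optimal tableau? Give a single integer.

pivot: x in, s1 out → z = 196/3
pivot: v in, s2 out → z = 1064/9
No improving column remains; optimal.

2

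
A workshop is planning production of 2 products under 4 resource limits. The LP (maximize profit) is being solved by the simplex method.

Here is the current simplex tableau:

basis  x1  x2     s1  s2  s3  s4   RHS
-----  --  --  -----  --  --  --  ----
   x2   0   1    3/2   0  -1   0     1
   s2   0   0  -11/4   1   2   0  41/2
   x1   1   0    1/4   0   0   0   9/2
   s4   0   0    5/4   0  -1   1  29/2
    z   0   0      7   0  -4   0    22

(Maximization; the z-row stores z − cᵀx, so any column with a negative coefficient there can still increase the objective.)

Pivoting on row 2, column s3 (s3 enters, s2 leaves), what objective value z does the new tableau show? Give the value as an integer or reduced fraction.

63

Minimum ratio for s3: (41/2)/2 = 41/4.
z changes by −(z-row coeff of s3)·ratio = −(-4)·(41/4) = 41.
New z = 22 + 41 = 63.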